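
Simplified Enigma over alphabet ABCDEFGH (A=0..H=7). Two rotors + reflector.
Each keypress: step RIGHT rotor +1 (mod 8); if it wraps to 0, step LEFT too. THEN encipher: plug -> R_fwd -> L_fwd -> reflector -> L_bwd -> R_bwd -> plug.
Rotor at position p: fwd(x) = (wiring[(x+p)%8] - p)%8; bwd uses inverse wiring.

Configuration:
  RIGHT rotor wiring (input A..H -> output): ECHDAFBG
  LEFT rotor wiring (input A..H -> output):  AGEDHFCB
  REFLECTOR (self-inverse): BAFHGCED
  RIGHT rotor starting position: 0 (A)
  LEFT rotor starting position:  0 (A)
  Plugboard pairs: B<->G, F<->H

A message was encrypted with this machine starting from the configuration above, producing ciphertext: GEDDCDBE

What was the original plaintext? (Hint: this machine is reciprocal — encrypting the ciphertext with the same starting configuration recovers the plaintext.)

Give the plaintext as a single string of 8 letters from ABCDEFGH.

Answer: BFGGHAGG

Derivation:
Char 1 ('G'): step: R->1, L=0; G->plug->B->R->G->L->C->refl->F->L'->F->R'->G->plug->B
Char 2 ('E'): step: R->2, L=0; E->plug->E->R->H->L->B->refl->A->L'->A->R'->H->plug->F
Char 3 ('D'): step: R->3, L=0; D->plug->D->R->G->L->C->refl->F->L'->F->R'->B->plug->G
Char 4 ('D'): step: R->4, L=0; D->plug->D->R->C->L->E->refl->G->L'->B->R'->B->plug->G
Char 5 ('C'): step: R->5, L=0; C->plug->C->R->B->L->G->refl->E->L'->C->R'->F->plug->H
Char 6 ('D'): step: R->6, L=0; D->plug->D->R->E->L->H->refl->D->L'->D->R'->A->plug->A
Char 7 ('B'): step: R->7, L=0; B->plug->G->R->G->L->C->refl->F->L'->F->R'->B->plug->G
Char 8 ('E'): step: R->0, L->1 (L advanced); E->plug->E->R->A->L->F->refl->C->L'->C->R'->B->plug->G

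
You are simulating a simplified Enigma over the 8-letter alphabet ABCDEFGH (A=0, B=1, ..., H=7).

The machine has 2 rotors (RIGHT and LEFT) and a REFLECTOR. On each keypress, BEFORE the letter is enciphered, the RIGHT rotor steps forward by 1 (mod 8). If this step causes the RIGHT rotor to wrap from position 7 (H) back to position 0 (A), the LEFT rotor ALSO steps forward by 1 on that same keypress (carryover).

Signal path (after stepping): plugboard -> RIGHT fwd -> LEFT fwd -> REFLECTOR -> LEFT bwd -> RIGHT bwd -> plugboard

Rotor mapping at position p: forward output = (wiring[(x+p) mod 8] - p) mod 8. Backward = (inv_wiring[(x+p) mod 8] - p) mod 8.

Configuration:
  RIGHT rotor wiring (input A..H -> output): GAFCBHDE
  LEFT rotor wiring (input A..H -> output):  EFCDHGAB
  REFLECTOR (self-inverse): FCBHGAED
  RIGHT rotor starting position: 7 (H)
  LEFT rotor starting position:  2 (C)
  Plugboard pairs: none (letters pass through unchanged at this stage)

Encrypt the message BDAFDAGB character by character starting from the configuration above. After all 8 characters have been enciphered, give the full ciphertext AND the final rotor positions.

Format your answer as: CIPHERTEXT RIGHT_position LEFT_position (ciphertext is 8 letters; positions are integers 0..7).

Char 1 ('B'): step: R->0, L->3 (L advanced); B->plug->B->R->A->L->A->refl->F->L'->D->R'->G->plug->G
Char 2 ('D'): step: R->1, L=3; D->plug->D->R->A->L->A->refl->F->L'->D->R'->G->plug->G
Char 3 ('A'): step: R->2, L=3; A->plug->A->R->D->L->F->refl->A->L'->A->R'->B->plug->B
Char 4 ('F'): step: R->3, L=3; F->plug->F->R->D->L->F->refl->A->L'->A->R'->D->plug->D
Char 5 ('D'): step: R->4, L=3; D->plug->D->R->A->L->A->refl->F->L'->D->R'->B->plug->B
Char 6 ('A'): step: R->5, L=3; A->plug->A->R->C->L->D->refl->H->L'->H->R'->C->plug->C
Char 7 ('G'): step: R->6, L=3; G->plug->G->R->D->L->F->refl->A->L'->A->R'->C->plug->C
Char 8 ('B'): step: R->7, L=3; B->plug->B->R->H->L->H->refl->D->L'->C->R'->F->plug->F
Final: ciphertext=GGBDBCCF, RIGHT=7, LEFT=3

Answer: GGBDBCCF 7 3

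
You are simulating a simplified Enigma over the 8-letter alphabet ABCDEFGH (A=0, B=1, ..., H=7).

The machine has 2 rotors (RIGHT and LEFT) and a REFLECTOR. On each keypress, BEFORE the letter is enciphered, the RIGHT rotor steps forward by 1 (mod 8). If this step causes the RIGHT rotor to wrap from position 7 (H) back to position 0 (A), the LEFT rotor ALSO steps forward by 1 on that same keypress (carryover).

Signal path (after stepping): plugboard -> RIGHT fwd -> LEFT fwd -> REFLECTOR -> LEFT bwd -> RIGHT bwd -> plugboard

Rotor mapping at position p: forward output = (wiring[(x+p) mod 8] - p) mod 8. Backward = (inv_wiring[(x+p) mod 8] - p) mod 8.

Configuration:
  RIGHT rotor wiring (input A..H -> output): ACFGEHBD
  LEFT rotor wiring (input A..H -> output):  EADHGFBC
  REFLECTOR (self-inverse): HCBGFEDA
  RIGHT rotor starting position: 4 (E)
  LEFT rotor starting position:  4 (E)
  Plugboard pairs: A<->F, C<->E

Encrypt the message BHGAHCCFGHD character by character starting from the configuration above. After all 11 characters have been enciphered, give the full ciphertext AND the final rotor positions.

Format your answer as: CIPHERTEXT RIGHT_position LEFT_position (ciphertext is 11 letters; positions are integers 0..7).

Answer: EABDCGFBFEC 7 5

Derivation:
Char 1 ('B'): step: R->5, L=4; B->plug->B->R->E->L->A->refl->H->L'->G->R'->C->plug->E
Char 2 ('H'): step: R->6, L=4; H->plug->H->R->B->L->B->refl->C->L'->A->R'->F->plug->A
Char 3 ('G'): step: R->7, L=4; G->plug->G->R->A->L->C->refl->B->L'->B->R'->B->plug->B
Char 4 ('A'): step: R->0, L->5 (L advanced); A->plug->F->R->H->L->B->refl->C->L'->G->R'->D->plug->D
Char 5 ('H'): step: R->1, L=5; H->plug->H->R->H->L->B->refl->C->L'->G->R'->E->plug->C
Char 6 ('C'): step: R->2, L=5; C->plug->E->R->H->L->B->refl->C->L'->G->R'->G->plug->G
Char 7 ('C'): step: R->3, L=5; C->plug->E->R->A->L->A->refl->H->L'->D->R'->A->plug->F
Char 8 ('F'): step: R->4, L=5; F->plug->A->R->A->L->A->refl->H->L'->D->R'->B->plug->B
Char 9 ('G'): step: R->5, L=5; G->plug->G->R->B->L->E->refl->F->L'->C->R'->A->plug->F
Char 10 ('H'): step: R->6, L=5; H->plug->H->R->B->L->E->refl->F->L'->C->R'->C->plug->E
Char 11 ('D'): step: R->7, L=5; D->plug->D->R->G->L->C->refl->B->L'->H->R'->E->plug->C
Final: ciphertext=EABDCGFBFEC, RIGHT=7, LEFT=5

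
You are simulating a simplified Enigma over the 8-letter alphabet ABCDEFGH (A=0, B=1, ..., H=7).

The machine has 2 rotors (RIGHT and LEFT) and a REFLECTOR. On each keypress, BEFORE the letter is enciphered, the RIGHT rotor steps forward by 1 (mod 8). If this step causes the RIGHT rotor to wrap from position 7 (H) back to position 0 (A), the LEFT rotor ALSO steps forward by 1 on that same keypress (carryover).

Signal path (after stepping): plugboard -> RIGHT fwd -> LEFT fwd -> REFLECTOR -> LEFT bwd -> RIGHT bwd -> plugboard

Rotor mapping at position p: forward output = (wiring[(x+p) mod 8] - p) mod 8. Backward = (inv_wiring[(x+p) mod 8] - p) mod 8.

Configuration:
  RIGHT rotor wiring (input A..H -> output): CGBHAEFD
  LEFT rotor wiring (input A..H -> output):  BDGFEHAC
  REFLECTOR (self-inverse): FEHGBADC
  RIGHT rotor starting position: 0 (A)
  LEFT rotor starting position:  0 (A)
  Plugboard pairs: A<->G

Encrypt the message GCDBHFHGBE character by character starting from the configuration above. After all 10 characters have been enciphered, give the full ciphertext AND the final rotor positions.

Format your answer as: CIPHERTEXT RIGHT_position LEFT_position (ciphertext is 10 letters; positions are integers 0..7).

Char 1 ('G'): step: R->1, L=0; G->plug->A->R->F->L->H->refl->C->L'->H->R'->D->plug->D
Char 2 ('C'): step: R->2, L=0; C->plug->C->R->G->L->A->refl->F->L'->D->R'->E->plug->E
Char 3 ('D'): step: R->3, L=0; D->plug->D->R->C->L->G->refl->D->L'->B->R'->C->plug->C
Char 4 ('B'): step: R->4, L=0; B->plug->B->R->A->L->B->refl->E->L'->E->R'->A->plug->G
Char 5 ('H'): step: R->5, L=0; H->plug->H->R->D->L->F->refl->A->L'->G->R'->C->plug->C
Char 6 ('F'): step: R->6, L=0; F->plug->F->R->B->L->D->refl->G->L'->C->R'->G->plug->A
Char 7 ('H'): step: R->7, L=0; H->plug->H->R->G->L->A->refl->F->L'->D->R'->B->plug->B
Char 8 ('G'): step: R->0, L->1 (L advanced); G->plug->A->R->C->L->E->refl->B->L'->G->R'->B->plug->B
Char 9 ('B'): step: R->1, L=1; B->plug->B->R->A->L->C->refl->H->L'->F->R'->A->plug->G
Char 10 ('E'): step: R->2, L=1; E->plug->E->R->D->L->D->refl->G->L'->E->R'->H->plug->H
Final: ciphertext=DECGCABBGH, RIGHT=2, LEFT=1

Answer: DECGCABBGH 2 1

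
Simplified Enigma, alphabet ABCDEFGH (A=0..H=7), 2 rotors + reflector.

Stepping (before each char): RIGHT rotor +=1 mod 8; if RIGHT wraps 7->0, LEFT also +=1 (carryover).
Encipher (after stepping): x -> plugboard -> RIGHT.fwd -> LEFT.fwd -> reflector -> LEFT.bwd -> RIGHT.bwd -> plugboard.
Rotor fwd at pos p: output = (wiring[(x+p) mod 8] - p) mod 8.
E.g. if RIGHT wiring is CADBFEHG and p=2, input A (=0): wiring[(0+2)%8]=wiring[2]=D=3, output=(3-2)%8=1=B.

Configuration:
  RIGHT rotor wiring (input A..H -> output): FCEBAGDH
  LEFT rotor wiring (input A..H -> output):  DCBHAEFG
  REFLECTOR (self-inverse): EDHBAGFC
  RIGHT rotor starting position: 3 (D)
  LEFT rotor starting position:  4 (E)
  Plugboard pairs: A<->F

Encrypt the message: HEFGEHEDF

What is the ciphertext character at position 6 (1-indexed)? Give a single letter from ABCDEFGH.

Char 1 ('H'): step: R->4, L=4; H->plug->H->R->F->L->G->refl->F->L'->G->R'->F->plug->A
Char 2 ('E'): step: R->5, L=4; E->plug->E->R->F->L->G->refl->F->L'->G->R'->B->plug->B
Char 3 ('F'): step: R->6, L=4; F->plug->A->R->F->L->G->refl->F->L'->G->R'->E->plug->E
Char 4 ('G'): step: R->7, L=4; G->plug->G->R->H->L->D->refl->B->L'->C->R'->E->plug->E
Char 5 ('E'): step: R->0, L->5 (L advanced); E->plug->E->R->A->L->H->refl->C->L'->G->R'->F->plug->A
Char 6 ('H'): step: R->1, L=5; H->plug->H->R->E->L->F->refl->G->L'->D->R'->B->plug->B

B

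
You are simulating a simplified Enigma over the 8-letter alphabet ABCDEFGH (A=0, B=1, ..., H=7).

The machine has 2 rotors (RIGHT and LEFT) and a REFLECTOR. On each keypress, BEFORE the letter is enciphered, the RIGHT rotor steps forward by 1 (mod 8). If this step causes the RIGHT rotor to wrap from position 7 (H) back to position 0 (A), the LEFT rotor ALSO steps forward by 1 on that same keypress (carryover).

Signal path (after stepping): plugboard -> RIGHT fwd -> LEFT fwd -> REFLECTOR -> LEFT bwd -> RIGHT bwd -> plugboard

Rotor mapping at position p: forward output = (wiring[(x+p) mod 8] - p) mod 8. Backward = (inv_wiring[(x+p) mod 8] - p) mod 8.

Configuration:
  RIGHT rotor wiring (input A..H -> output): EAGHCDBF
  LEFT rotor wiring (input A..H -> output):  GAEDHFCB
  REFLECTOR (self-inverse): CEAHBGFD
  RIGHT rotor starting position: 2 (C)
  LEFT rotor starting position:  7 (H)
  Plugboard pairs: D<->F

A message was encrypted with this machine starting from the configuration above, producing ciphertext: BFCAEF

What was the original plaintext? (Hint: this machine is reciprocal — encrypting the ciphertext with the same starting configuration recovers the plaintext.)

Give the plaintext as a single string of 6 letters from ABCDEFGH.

Char 1 ('B'): step: R->3, L=7; B->plug->B->R->H->L->D->refl->H->L'->B->R'->F->plug->D
Char 2 ('F'): step: R->4, L=7; F->plug->D->R->B->L->H->refl->D->L'->H->R'->B->plug->B
Char 3 ('C'): step: R->5, L=7; C->plug->C->R->A->L->C->refl->A->L'->F->R'->H->plug->H
Char 4 ('A'): step: R->6, L=7; A->plug->A->R->D->L->F->refl->G->L'->G->R'->C->plug->C
Char 5 ('E'): step: R->7, L=7; E->plug->E->R->A->L->C->refl->A->L'->F->R'->B->plug->B
Char 6 ('F'): step: R->0, L->0 (L advanced); F->plug->D->R->H->L->B->refl->E->L'->C->R'->E->plug->E

Answer: DBHCBE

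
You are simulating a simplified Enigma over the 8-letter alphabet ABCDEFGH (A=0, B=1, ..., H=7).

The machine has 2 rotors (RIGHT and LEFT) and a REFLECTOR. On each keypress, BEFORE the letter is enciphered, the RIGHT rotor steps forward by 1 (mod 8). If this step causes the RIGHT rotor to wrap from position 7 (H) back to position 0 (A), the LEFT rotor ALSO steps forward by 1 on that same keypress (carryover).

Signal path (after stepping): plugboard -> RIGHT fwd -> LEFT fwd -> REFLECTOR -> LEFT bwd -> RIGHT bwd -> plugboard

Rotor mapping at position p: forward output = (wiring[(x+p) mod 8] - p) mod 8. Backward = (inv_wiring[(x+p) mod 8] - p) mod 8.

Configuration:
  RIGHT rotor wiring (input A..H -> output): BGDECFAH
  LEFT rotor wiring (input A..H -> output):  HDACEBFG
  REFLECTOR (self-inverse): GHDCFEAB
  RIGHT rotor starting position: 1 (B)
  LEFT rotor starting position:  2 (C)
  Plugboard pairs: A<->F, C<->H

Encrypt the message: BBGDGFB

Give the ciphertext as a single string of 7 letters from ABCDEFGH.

Answer: CGDHFCE

Derivation:
Char 1 ('B'): step: R->2, L=2; B->plug->B->R->C->L->C->refl->D->L'->E->R'->H->plug->C
Char 2 ('B'): step: R->3, L=2; B->plug->B->R->H->L->B->refl->H->L'->D->R'->G->plug->G
Char 3 ('G'): step: R->4, L=2; G->plug->G->R->H->L->B->refl->H->L'->D->R'->D->plug->D
Char 4 ('D'): step: R->5, L=2; D->plug->D->R->E->L->D->refl->C->L'->C->R'->C->plug->H
Char 5 ('G'): step: R->6, L=2; G->plug->G->R->E->L->D->refl->C->L'->C->R'->A->plug->F
Char 6 ('F'): step: R->7, L=2; F->plug->A->R->A->L->G->refl->A->L'->B->R'->H->plug->C
Char 7 ('B'): step: R->0, L->3 (L advanced); B->plug->B->R->G->L->A->refl->G->L'->C->R'->E->plug->E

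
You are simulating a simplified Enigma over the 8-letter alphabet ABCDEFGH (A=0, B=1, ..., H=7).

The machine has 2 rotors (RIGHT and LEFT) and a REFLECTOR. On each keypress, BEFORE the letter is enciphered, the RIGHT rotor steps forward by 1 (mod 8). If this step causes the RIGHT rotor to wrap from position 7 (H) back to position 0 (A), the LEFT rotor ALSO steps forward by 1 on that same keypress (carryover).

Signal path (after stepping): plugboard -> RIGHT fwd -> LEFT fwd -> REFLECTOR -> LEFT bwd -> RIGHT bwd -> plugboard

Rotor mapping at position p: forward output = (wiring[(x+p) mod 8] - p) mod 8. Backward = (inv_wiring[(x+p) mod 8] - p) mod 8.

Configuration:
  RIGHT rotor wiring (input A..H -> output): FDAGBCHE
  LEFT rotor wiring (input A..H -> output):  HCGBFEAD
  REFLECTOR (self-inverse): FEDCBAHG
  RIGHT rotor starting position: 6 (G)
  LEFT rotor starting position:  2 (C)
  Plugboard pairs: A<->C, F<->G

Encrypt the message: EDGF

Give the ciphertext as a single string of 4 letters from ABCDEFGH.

Answer: BADB

Derivation:
Char 1 ('E'): step: R->7, L=2; E->plug->E->R->H->L->A->refl->F->L'->G->R'->B->plug->B
Char 2 ('D'): step: R->0, L->3 (L advanced); D->plug->D->R->G->L->H->refl->G->L'->A->R'->C->plug->A
Char 3 ('G'): step: R->1, L=3; G->plug->F->R->G->L->H->refl->G->L'->A->R'->D->plug->D
Char 4 ('F'): step: R->2, L=3; F->plug->G->R->D->L->F->refl->A->L'->E->R'->B->plug->B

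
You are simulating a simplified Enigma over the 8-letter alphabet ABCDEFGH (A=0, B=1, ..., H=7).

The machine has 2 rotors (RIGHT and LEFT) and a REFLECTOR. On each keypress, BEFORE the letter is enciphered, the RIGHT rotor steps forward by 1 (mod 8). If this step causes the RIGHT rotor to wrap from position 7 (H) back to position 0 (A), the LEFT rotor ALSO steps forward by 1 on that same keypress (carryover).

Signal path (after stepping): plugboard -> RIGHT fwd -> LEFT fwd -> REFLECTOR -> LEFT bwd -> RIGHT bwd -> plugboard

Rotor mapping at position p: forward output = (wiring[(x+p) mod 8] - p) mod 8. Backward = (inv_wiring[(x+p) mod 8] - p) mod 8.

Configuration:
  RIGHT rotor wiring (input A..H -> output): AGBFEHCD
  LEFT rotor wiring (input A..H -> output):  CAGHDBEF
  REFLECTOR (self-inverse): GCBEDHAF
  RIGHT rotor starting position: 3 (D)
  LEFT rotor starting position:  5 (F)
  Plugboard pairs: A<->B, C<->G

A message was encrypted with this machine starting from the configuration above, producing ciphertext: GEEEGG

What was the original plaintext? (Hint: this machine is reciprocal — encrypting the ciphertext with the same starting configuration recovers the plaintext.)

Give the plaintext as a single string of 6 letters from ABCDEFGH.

Char 1 ('G'): step: R->4, L=5; G->plug->C->R->G->L->C->refl->B->L'->F->R'->G->plug->C
Char 2 ('E'): step: R->5, L=5; E->plug->E->R->B->L->H->refl->F->L'->D->R'->D->plug->D
Char 3 ('E'): step: R->6, L=5; E->plug->E->R->D->L->F->refl->H->L'->B->R'->H->plug->H
Char 4 ('E'): step: R->7, L=5; E->plug->E->R->G->L->C->refl->B->L'->F->R'->F->plug->F
Char 5 ('G'): step: R->0, L->6 (L advanced); G->plug->C->R->B->L->H->refl->F->L'->G->R'->B->plug->A
Char 6 ('G'): step: R->1, L=6; G->plug->C->R->E->L->A->refl->G->L'->A->R'->B->plug->A

Answer: CDHFAA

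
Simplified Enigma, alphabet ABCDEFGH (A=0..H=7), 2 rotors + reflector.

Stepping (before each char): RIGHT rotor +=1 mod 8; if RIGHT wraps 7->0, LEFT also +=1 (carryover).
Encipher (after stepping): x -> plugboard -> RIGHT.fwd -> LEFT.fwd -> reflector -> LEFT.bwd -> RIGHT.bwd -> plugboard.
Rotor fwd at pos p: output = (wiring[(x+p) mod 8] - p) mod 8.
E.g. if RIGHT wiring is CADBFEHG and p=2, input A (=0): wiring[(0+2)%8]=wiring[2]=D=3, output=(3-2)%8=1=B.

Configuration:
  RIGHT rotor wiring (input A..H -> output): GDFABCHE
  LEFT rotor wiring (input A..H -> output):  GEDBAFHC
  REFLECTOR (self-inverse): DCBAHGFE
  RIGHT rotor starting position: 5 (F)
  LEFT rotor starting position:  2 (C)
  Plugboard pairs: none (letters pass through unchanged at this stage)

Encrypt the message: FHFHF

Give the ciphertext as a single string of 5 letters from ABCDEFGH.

Char 1 ('F'): step: R->6, L=2; F->plug->F->R->C->L->G->refl->F->L'->E->R'->H->plug->H
Char 2 ('H'): step: R->7, L=2; H->plug->H->R->A->L->B->refl->C->L'->H->R'->B->plug->B
Char 3 ('F'): step: R->0, L->3 (L advanced); F->plug->F->R->C->L->C->refl->B->L'->G->R'->A->plug->A
Char 4 ('H'): step: R->1, L=3; H->plug->H->R->F->L->D->refl->A->L'->H->R'->C->plug->C
Char 5 ('F'): step: R->2, L=3; F->plug->F->R->C->L->C->refl->B->L'->G->R'->B->plug->B

Answer: HBACB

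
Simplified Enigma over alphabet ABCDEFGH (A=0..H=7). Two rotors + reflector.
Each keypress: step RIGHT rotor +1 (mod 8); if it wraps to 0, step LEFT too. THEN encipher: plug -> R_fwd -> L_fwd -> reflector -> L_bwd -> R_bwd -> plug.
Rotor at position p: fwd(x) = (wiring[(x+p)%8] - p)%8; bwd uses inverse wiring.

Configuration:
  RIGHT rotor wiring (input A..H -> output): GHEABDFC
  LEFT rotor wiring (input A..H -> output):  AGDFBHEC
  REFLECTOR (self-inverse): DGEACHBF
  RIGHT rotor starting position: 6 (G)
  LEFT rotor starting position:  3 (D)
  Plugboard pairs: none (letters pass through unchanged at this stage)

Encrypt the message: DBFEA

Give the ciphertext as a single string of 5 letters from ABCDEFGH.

Char 1 ('D'): step: R->7, L=3; D->plug->D->R->F->L->F->refl->H->L'->E->R'->G->plug->G
Char 2 ('B'): step: R->0, L->4 (L advanced); B->plug->B->R->H->L->B->refl->G->L'->D->R'->F->plug->F
Char 3 ('F'): step: R->1, L=4; F->plug->F->R->E->L->E->refl->C->L'->F->R'->H->plug->H
Char 4 ('E'): step: R->2, L=4; E->plug->E->R->D->L->G->refl->B->L'->H->R'->C->plug->C
Char 5 ('A'): step: R->3, L=4; A->plug->A->R->F->L->C->refl->E->L'->E->R'->G->plug->G

Answer: GFHCG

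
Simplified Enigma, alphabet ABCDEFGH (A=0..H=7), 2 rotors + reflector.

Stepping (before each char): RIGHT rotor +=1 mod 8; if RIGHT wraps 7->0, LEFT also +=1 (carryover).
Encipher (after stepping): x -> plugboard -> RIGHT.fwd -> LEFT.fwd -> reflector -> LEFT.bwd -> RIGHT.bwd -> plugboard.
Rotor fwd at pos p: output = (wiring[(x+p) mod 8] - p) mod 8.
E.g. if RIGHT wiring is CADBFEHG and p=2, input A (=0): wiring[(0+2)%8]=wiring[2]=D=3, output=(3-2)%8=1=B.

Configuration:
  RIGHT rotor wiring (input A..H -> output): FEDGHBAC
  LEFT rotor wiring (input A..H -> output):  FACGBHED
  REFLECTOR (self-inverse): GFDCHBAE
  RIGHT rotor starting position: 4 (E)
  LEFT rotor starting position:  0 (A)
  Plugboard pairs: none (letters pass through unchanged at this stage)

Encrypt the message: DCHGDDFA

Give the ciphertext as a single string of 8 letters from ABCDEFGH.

Answer: AAAECFGC

Derivation:
Char 1 ('D'): step: R->5, L=0; D->plug->D->R->A->L->F->refl->B->L'->E->R'->A->plug->A
Char 2 ('C'): step: R->6, L=0; C->plug->C->R->H->L->D->refl->C->L'->C->R'->A->plug->A
Char 3 ('H'): step: R->7, L=0; H->plug->H->R->B->L->A->refl->G->L'->D->R'->A->plug->A
Char 4 ('G'): step: R->0, L->1 (L advanced); G->plug->G->R->A->L->H->refl->E->L'->H->R'->E->plug->E
Char 5 ('D'): step: R->1, L=1; D->plug->D->R->G->L->C->refl->D->L'->F->R'->C->plug->C
Char 6 ('D'): step: R->2, L=1; D->plug->D->R->H->L->E->refl->H->L'->A->R'->F->plug->F
Char 7 ('F'): step: R->3, L=1; F->plug->F->R->C->L->F->refl->B->L'->B->R'->G->plug->G
Char 8 ('A'): step: R->4, L=1; A->plug->A->R->D->L->A->refl->G->L'->E->R'->C->plug->C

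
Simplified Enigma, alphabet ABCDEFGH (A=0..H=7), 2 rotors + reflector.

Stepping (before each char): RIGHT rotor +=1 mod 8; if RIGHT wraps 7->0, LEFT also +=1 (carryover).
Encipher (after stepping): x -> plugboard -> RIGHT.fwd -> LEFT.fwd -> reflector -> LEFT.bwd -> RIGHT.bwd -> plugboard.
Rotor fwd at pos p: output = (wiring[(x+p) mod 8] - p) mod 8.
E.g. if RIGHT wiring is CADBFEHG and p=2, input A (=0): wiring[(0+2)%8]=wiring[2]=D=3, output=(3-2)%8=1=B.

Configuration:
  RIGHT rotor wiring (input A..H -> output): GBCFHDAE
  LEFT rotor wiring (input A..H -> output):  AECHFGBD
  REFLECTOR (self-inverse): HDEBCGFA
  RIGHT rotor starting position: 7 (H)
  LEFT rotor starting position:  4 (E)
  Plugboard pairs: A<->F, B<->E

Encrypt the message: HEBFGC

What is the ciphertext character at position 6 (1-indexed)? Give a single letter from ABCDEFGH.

Char 1 ('H'): step: R->0, L->5 (L advanced); H->plug->H->R->E->L->H->refl->A->L'->H->R'->E->plug->B
Char 2 ('E'): step: R->1, L=5; E->plug->B->R->B->L->E->refl->C->L'->G->R'->D->plug->D
Char 3 ('B'): step: R->2, L=5; B->plug->E->R->G->L->C->refl->E->L'->B->R'->D->plug->D
Char 4 ('F'): step: R->3, L=5; F->plug->A->R->C->L->G->refl->F->L'->F->R'->D->plug->D
Char 5 ('G'): step: R->4, L=5; G->plug->G->R->G->L->C->refl->E->L'->B->R'->H->plug->H
Char 6 ('C'): step: R->5, L=5; C->plug->C->R->H->L->A->refl->H->L'->E->R'->E->plug->B

B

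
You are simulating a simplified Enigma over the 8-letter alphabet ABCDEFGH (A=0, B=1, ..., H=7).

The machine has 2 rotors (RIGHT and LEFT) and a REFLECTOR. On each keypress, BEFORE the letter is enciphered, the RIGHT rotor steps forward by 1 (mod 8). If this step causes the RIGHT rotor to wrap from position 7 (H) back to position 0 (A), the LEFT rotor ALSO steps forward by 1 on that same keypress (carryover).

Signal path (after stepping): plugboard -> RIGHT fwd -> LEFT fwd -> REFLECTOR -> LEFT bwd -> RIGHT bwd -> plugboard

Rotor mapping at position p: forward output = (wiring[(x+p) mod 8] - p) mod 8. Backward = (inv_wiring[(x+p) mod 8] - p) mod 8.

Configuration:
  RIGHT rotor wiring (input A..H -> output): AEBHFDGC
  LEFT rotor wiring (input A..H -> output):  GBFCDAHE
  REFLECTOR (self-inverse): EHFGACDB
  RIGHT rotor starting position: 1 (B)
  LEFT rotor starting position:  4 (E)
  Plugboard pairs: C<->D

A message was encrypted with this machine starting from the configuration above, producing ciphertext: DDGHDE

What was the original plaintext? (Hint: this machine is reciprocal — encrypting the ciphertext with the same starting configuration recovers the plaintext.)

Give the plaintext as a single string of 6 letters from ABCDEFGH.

Answer: CHEAGF

Derivation:
Char 1 ('D'): step: R->2, L=4; D->plug->C->R->D->L->A->refl->E->L'->B->R'->D->plug->C
Char 2 ('D'): step: R->3, L=4; D->plug->C->R->A->L->H->refl->B->L'->G->R'->H->plug->H
Char 3 ('G'): step: R->4, L=4; G->plug->G->R->F->L->F->refl->C->L'->E->R'->E->plug->E
Char 4 ('H'): step: R->5, L=4; H->plug->H->R->A->L->H->refl->B->L'->G->R'->A->plug->A
Char 5 ('D'): step: R->6, L=4; D->plug->C->R->C->L->D->refl->G->L'->H->R'->G->plug->G
Char 6 ('E'): step: R->7, L=4; E->plug->E->R->A->L->H->refl->B->L'->G->R'->F->plug->F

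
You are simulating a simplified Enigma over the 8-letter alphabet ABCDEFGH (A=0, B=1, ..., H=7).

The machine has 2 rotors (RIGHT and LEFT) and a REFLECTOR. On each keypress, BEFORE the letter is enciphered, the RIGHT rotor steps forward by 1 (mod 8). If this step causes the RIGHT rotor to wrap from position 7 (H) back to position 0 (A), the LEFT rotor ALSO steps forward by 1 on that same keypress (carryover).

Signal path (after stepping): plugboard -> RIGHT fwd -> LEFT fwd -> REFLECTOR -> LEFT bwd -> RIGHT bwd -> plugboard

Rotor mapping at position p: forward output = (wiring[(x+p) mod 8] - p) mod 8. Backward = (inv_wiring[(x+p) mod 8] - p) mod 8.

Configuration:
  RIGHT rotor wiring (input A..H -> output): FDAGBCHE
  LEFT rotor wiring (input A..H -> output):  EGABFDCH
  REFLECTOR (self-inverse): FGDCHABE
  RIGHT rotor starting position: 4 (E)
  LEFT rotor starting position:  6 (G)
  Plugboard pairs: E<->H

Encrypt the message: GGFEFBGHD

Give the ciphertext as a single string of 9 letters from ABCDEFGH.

Char 1 ('G'): step: R->5, L=6; G->plug->G->R->B->L->B->refl->G->L'->C->R'->B->plug->B
Char 2 ('G'): step: R->6, L=6; G->plug->G->R->D->L->A->refl->F->L'->H->R'->C->plug->C
Char 3 ('F'): step: R->7, L=6; F->plug->F->R->C->L->G->refl->B->L'->B->R'->D->plug->D
Char 4 ('E'): step: R->0, L->7 (L advanced); E->plug->H->R->E->L->C->refl->D->L'->H->R'->G->plug->G
Char 5 ('F'): step: R->1, L=7; F->plug->F->R->G->L->E->refl->H->L'->C->R'->A->plug->A
Char 6 ('B'): step: R->2, L=7; B->plug->B->R->E->L->C->refl->D->L'->H->R'->C->plug->C
Char 7 ('G'): step: R->3, L=7; G->plug->G->R->A->L->A->refl->F->L'->B->R'->E->plug->H
Char 8 ('H'): step: R->4, L=7; H->plug->E->R->B->L->F->refl->A->L'->A->R'->D->plug->D
Char 9 ('D'): step: R->5, L=7; D->plug->D->R->A->L->A->refl->F->L'->B->R'->G->plug->G

Answer: BCDGACHDG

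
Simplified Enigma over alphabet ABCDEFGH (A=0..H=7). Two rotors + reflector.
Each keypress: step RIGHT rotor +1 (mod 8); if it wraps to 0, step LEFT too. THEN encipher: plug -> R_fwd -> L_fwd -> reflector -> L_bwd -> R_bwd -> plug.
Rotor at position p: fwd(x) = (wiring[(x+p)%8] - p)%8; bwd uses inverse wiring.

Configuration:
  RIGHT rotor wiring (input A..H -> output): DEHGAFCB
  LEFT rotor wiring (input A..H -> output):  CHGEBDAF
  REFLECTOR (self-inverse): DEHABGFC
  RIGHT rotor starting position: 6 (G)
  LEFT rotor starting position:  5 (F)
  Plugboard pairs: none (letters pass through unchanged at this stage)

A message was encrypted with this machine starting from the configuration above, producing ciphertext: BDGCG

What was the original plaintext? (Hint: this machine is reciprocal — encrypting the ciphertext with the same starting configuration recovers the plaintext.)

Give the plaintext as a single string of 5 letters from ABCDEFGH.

Char 1 ('B'): step: R->7, L=5; B->plug->B->R->E->L->C->refl->H->L'->G->R'->G->plug->G
Char 2 ('D'): step: R->0, L->6 (L advanced); D->plug->D->R->G->L->D->refl->A->L'->E->R'->B->plug->B
Char 3 ('G'): step: R->1, L=6; G->plug->G->R->A->L->C->refl->H->L'->B->R'->F->plug->F
Char 4 ('C'): step: R->2, L=6; C->plug->C->R->G->L->D->refl->A->L'->E->R'->B->plug->B
Char 5 ('G'): step: R->3, L=6; G->plug->G->R->B->L->H->refl->C->L'->A->R'->F->plug->F

Answer: GBFBF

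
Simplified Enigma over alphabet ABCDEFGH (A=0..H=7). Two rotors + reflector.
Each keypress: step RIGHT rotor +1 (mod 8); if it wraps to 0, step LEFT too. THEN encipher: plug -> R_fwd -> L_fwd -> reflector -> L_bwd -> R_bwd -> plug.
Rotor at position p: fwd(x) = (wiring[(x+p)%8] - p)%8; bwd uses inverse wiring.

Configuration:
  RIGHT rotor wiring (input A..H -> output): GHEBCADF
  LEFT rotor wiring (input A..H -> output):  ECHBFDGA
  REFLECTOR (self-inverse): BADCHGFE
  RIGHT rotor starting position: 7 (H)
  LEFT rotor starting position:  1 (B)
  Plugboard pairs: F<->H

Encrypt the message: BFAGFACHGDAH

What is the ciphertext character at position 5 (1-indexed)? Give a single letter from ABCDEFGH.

Char 1 ('B'): step: R->0, L->2 (L advanced); B->plug->B->R->H->L->A->refl->B->L'->D->R'->G->plug->G
Char 2 ('F'): step: R->1, L=2; F->plug->H->R->F->L->G->refl->F->L'->A->R'->C->plug->C
Char 3 ('A'): step: R->2, L=2; A->plug->A->R->C->L->D->refl->C->L'->G->R'->D->plug->D
Char 4 ('G'): step: R->3, L=2; G->plug->G->R->E->L->E->refl->H->L'->B->R'->H->plug->F
Char 5 ('F'): step: R->4, L=2; F->plug->H->R->F->L->G->refl->F->L'->A->R'->G->plug->G

G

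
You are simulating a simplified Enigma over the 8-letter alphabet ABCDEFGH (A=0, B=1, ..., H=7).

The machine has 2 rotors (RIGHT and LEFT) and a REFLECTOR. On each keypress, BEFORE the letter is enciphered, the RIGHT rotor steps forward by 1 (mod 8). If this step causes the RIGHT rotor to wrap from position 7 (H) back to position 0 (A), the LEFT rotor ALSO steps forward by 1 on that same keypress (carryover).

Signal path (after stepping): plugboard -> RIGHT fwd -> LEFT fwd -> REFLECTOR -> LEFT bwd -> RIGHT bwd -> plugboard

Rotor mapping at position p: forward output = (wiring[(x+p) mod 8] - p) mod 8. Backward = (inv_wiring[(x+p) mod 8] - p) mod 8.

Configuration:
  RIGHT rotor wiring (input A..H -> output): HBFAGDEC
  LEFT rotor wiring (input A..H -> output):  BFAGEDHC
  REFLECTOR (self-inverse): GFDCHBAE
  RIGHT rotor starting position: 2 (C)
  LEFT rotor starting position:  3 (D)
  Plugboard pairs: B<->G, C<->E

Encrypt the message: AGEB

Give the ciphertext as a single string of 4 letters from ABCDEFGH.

Answer: HBDA

Derivation:
Char 1 ('A'): step: R->3, L=3; A->plug->A->R->F->L->G->refl->A->L'->C->R'->H->plug->H
Char 2 ('G'): step: R->4, L=3; G->plug->B->R->H->L->F->refl->B->L'->B->R'->G->plug->B
Char 3 ('E'): step: R->5, L=3; E->plug->C->R->F->L->G->refl->A->L'->C->R'->D->plug->D
Char 4 ('B'): step: R->6, L=3; B->plug->G->R->A->L->D->refl->C->L'->G->R'->A->plug->A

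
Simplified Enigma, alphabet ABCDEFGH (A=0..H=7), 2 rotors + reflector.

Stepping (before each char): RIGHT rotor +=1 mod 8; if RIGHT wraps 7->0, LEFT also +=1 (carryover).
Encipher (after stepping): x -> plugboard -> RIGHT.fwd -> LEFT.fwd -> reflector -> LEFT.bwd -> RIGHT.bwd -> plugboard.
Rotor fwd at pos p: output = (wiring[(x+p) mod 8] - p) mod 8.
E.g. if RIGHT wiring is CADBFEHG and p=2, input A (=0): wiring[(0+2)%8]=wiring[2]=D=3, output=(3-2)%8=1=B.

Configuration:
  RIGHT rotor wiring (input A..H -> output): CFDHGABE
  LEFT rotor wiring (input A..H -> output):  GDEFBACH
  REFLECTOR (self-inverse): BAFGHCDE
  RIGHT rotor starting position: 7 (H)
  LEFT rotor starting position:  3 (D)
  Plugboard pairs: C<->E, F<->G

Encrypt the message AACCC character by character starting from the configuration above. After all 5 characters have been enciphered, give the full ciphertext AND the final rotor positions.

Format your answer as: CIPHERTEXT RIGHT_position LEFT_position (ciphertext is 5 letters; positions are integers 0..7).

Answer: EGDEF 4 4

Derivation:
Char 1 ('A'): step: R->0, L->4 (L advanced); A->plug->A->R->C->L->G->refl->D->L'->D->R'->C->plug->E
Char 2 ('A'): step: R->1, L=4; A->plug->A->R->E->L->C->refl->F->L'->A->R'->F->plug->G
Char 3 ('C'): step: R->2, L=4; C->plug->E->R->H->L->B->refl->A->L'->G->R'->D->plug->D
Char 4 ('C'): step: R->3, L=4; C->plug->E->R->B->L->E->refl->H->L'->F->R'->C->plug->E
Char 5 ('C'): step: R->4, L=4; C->plug->E->R->G->L->A->refl->B->L'->H->R'->G->plug->F
Final: ciphertext=EGDEF, RIGHT=4, LEFT=4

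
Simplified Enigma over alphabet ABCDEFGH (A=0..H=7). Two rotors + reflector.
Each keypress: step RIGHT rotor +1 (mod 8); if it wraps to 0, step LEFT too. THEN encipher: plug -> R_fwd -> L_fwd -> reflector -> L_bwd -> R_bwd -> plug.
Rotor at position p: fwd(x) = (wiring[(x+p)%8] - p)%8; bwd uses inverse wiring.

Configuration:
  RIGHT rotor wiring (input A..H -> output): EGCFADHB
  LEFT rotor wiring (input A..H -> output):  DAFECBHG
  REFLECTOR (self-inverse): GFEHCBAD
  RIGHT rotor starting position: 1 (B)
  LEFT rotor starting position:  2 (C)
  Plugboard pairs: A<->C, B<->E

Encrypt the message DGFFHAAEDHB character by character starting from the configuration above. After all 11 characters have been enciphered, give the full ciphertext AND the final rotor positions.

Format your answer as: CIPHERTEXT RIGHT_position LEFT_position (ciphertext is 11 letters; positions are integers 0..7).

Answer: BAEBCCDAHGG 4 3

Derivation:
Char 1 ('D'): step: R->2, L=2; D->plug->D->R->B->L->C->refl->E->L'->F->R'->E->plug->B
Char 2 ('G'): step: R->3, L=2; G->plug->G->R->D->L->H->refl->D->L'->A->R'->C->plug->A
Char 3 ('F'): step: R->4, L=2; F->plug->F->R->C->L->A->refl->G->L'->H->R'->B->plug->E
Char 4 ('F'): step: R->5, L=2; F->plug->F->R->F->L->E->refl->C->L'->B->R'->E->plug->B
Char 5 ('H'): step: R->6, L=2; H->plug->H->R->F->L->E->refl->C->L'->B->R'->A->plug->C
Char 6 ('A'): step: R->7, L=2; A->plug->C->R->H->L->G->refl->A->L'->C->R'->A->plug->C
Char 7 ('A'): step: R->0, L->3 (L advanced); A->plug->C->R->C->L->G->refl->A->L'->F->R'->D->plug->D
Char 8 ('E'): step: R->1, L=3; E->plug->B->R->B->L->H->refl->D->L'->E->R'->C->plug->A
Char 9 ('D'): step: R->2, L=3; D->plug->D->R->B->L->H->refl->D->L'->E->R'->H->plug->H
Char 10 ('H'): step: R->3, L=3; H->plug->H->R->H->L->C->refl->E->L'->D->R'->G->plug->G
Char 11 ('B'): step: R->4, L=3; B->plug->E->R->A->L->B->refl->F->L'->G->R'->G->plug->G
Final: ciphertext=BAEBCCDAHGG, RIGHT=4, LEFT=3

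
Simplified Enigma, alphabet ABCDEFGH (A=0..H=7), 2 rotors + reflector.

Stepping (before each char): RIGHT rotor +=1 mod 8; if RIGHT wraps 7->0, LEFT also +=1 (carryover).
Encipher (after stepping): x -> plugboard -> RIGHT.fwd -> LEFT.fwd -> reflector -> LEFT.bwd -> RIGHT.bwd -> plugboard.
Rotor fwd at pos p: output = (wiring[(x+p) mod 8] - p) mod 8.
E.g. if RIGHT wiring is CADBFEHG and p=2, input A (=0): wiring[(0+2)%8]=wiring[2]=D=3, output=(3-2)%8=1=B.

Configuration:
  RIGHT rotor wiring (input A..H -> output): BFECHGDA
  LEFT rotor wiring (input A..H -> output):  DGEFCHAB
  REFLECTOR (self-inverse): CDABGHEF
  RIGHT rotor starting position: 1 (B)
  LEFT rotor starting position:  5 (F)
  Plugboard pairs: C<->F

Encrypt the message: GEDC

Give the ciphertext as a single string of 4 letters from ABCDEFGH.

Answer: FACG

Derivation:
Char 1 ('G'): step: R->2, L=5; G->plug->G->R->H->L->F->refl->H->L'->F->R'->C->plug->F
Char 2 ('E'): step: R->3, L=5; E->plug->E->R->F->L->H->refl->F->L'->H->R'->A->plug->A
Char 3 ('D'): step: R->4, L=5; D->plug->D->R->E->L->B->refl->D->L'->B->R'->F->plug->C
Char 4 ('C'): step: R->5, L=5; C->plug->F->R->H->L->F->refl->H->L'->F->R'->G->plug->G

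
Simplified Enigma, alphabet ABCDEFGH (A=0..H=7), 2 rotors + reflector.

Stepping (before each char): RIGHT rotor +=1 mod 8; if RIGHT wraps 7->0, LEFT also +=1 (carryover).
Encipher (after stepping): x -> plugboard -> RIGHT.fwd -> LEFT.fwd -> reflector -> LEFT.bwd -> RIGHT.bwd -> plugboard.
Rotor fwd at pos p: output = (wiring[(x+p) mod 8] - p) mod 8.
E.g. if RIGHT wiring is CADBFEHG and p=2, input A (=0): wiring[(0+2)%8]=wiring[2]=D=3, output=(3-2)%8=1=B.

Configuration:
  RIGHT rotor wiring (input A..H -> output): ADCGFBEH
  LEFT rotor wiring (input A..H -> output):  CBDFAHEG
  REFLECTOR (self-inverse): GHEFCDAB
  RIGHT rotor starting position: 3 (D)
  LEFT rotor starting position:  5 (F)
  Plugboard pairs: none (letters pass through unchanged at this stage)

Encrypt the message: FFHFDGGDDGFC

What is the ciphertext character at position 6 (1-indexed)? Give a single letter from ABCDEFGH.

Char 1 ('F'): step: R->4, L=5; F->plug->F->R->H->L->D->refl->F->L'->D->R'->D->plug->D
Char 2 ('F'): step: R->5, L=5; F->plug->F->R->F->L->G->refl->A->L'->G->R'->E->plug->E
Char 3 ('H'): step: R->6, L=5; H->plug->H->R->D->L->F->refl->D->L'->H->R'->G->plug->G
Char 4 ('F'): step: R->7, L=5; F->plug->F->R->G->L->A->refl->G->L'->F->R'->H->plug->H
Char 5 ('D'): step: R->0, L->6 (L advanced); D->plug->D->R->G->L->C->refl->E->L'->C->R'->C->plug->C
Char 6 ('G'): step: R->1, L=6; G->plug->G->R->G->L->C->refl->E->L'->C->R'->A->plug->A

A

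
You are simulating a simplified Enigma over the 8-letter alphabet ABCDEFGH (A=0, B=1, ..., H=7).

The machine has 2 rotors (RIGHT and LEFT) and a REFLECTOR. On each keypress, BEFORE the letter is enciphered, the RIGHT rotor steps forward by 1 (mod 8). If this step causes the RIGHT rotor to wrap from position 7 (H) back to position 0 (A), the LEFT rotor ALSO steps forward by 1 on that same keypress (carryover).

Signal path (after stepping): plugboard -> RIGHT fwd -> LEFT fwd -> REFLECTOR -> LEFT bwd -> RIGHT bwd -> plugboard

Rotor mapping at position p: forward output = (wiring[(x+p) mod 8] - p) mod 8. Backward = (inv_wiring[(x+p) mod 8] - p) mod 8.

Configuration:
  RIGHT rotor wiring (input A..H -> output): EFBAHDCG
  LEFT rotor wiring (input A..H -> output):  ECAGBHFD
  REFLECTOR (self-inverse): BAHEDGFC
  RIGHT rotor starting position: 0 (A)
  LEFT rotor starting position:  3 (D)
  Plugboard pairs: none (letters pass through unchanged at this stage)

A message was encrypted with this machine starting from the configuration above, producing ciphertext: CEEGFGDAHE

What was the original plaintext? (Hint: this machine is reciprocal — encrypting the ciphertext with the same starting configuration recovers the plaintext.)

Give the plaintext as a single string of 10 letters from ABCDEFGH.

Char 1 ('C'): step: R->1, L=3; C->plug->C->R->H->L->F->refl->G->L'->B->R'->F->plug->F
Char 2 ('E'): step: R->2, L=3; E->plug->E->R->A->L->D->refl->E->L'->C->R'->G->plug->G
Char 3 ('E'): step: R->3, L=3; E->plug->E->R->D->L->C->refl->H->L'->G->R'->H->plug->H
Char 4 ('G'): step: R->4, L=3; G->plug->G->R->F->L->B->refl->A->L'->E->R'->H->plug->H
Char 5 ('F'): step: R->5, L=3; F->plug->F->R->E->L->A->refl->B->L'->F->R'->B->plug->B
Char 6 ('G'): step: R->6, L=3; G->plug->G->R->B->L->G->refl->F->L'->H->R'->D->plug->D
Char 7 ('D'): step: R->7, L=3; D->plug->D->R->C->L->E->refl->D->L'->A->R'->F->plug->F
Char 8 ('A'): step: R->0, L->4 (L advanced); A->plug->A->R->E->L->A->refl->B->L'->C->R'->G->plug->G
Char 9 ('H'): step: R->1, L=4; H->plug->H->R->D->L->H->refl->C->L'->H->R'->C->plug->C
Char 10 ('E'): step: R->2, L=4; E->plug->E->R->A->L->F->refl->G->L'->F->R'->C->plug->C

Answer: FGHHBDFGCC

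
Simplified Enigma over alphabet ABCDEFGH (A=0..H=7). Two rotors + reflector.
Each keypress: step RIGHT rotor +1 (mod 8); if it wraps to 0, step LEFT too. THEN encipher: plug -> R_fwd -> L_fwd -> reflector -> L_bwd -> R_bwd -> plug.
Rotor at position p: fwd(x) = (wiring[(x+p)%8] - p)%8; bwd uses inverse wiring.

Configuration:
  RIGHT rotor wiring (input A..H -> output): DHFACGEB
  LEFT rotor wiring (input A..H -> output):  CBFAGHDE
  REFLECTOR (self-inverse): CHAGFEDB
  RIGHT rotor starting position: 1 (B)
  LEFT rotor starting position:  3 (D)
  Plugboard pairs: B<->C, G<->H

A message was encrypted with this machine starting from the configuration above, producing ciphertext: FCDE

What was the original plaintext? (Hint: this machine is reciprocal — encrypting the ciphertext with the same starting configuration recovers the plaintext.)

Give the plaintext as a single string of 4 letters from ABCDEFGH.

Answer: ABGF

Derivation:
Char 1 ('F'): step: R->2, L=3; F->plug->F->R->H->L->C->refl->A->L'->D->R'->A->plug->A
Char 2 ('C'): step: R->3, L=3; C->plug->B->R->H->L->C->refl->A->L'->D->R'->C->plug->B
Char 3 ('D'): step: R->4, L=3; D->plug->D->R->F->L->H->refl->B->L'->E->R'->H->plug->G
Char 4 ('E'): step: R->5, L=3; E->plug->E->R->C->L->E->refl->F->L'->A->R'->F->plug->F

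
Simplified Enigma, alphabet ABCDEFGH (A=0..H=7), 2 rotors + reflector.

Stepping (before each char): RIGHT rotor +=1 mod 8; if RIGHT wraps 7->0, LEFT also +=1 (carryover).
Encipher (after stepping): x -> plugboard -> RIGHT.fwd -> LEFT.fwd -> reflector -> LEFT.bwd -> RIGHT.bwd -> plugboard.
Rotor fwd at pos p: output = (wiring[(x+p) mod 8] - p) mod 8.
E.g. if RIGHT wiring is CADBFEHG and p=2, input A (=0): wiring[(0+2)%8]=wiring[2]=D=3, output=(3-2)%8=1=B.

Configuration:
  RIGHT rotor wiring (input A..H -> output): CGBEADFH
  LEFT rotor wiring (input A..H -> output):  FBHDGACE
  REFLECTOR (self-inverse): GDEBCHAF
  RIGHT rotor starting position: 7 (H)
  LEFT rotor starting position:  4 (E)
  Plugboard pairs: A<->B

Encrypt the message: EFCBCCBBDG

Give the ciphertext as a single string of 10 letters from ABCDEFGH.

Char 1 ('E'): step: R->0, L->5 (L advanced); E->plug->E->R->A->L->D->refl->B->L'->H->R'->H->plug->H
Char 2 ('F'): step: R->1, L=5; F->plug->F->R->E->L->E->refl->C->L'->F->R'->A->plug->B
Char 3 ('C'): step: R->2, L=5; C->plug->C->R->G->L->G->refl->A->L'->D->R'->E->plug->E
Char 4 ('B'): step: R->3, L=5; B->plug->A->R->B->L->F->refl->H->L'->C->R'->D->plug->D
Char 5 ('C'): step: R->4, L=5; C->plug->C->R->B->L->F->refl->H->L'->C->R'->F->plug->F
Char 6 ('C'): step: R->5, L=5; C->plug->C->R->C->L->H->refl->F->L'->B->R'->E->plug->E
Char 7 ('B'): step: R->6, L=5; B->plug->A->R->H->L->B->refl->D->L'->A->R'->D->plug->D
Char 8 ('B'): step: R->7, L=5; B->plug->A->R->A->L->D->refl->B->L'->H->R'->C->plug->C
Char 9 ('D'): step: R->0, L->6 (L advanced); D->plug->D->R->E->L->B->refl->D->L'->D->R'->F->plug->F
Char 10 ('G'): step: R->1, L=6; G->plug->G->R->G->L->A->refl->G->L'->B->R'->H->plug->H

Answer: HBEDFEDCFH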